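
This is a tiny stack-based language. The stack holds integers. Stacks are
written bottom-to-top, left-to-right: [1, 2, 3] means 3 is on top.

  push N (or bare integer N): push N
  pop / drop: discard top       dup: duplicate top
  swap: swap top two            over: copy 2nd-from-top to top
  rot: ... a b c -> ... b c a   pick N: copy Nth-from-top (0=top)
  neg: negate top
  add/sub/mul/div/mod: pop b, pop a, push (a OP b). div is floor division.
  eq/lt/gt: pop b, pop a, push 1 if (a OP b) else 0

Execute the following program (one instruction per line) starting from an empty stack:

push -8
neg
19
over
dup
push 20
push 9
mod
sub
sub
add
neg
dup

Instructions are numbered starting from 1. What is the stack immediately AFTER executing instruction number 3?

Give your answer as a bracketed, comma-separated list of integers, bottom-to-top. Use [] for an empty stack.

Answer: [8, 19]

Derivation:
Step 1 ('push -8'): [-8]
Step 2 ('neg'): [8]
Step 3 ('19'): [8, 19]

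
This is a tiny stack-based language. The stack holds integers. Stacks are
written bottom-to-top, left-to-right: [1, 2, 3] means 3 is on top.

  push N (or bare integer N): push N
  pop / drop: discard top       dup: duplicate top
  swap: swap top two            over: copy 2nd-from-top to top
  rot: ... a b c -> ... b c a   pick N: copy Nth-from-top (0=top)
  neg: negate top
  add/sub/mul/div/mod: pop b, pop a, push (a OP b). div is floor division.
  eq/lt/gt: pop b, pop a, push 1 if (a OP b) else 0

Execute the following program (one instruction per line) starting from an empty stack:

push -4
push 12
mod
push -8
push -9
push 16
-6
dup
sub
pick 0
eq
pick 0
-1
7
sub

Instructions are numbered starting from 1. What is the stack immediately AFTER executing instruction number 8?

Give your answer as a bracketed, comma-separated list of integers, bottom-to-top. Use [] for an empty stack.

Step 1 ('push -4'): [-4]
Step 2 ('push 12'): [-4, 12]
Step 3 ('mod'): [8]
Step 4 ('push -8'): [8, -8]
Step 5 ('push -9'): [8, -8, -9]
Step 6 ('push 16'): [8, -8, -9, 16]
Step 7 ('-6'): [8, -8, -9, 16, -6]
Step 8 ('dup'): [8, -8, -9, 16, -6, -6]

Answer: [8, -8, -9, 16, -6, -6]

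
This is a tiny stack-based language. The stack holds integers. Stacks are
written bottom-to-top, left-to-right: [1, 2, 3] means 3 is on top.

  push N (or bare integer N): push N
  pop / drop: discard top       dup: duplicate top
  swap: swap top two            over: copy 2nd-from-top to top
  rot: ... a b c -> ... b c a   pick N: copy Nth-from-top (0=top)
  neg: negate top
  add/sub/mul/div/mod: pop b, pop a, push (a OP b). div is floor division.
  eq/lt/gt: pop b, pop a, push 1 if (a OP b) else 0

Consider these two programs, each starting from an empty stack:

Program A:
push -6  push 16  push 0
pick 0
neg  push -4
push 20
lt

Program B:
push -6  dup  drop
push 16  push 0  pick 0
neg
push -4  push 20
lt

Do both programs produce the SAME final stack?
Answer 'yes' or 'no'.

Answer: yes

Derivation:
Program A trace:
  After 'push -6': [-6]
  After 'push 16': [-6, 16]
  After 'push 0': [-6, 16, 0]
  After 'pick 0': [-6, 16, 0, 0]
  After 'neg': [-6, 16, 0, 0]
  After 'push -4': [-6, 16, 0, 0, -4]
  After 'push 20': [-6, 16, 0, 0, -4, 20]
  After 'lt': [-6, 16, 0, 0, 1]
Program A final stack: [-6, 16, 0, 0, 1]

Program B trace:
  After 'push -6': [-6]
  After 'dup': [-6, -6]
  After 'drop': [-6]
  After 'push 16': [-6, 16]
  After 'push 0': [-6, 16, 0]
  After 'pick 0': [-6, 16, 0, 0]
  After 'neg': [-6, 16, 0, 0]
  After 'push -4': [-6, 16, 0, 0, -4]
  After 'push 20': [-6, 16, 0, 0, -4, 20]
  After 'lt': [-6, 16, 0, 0, 1]
Program B final stack: [-6, 16, 0, 0, 1]
Same: yes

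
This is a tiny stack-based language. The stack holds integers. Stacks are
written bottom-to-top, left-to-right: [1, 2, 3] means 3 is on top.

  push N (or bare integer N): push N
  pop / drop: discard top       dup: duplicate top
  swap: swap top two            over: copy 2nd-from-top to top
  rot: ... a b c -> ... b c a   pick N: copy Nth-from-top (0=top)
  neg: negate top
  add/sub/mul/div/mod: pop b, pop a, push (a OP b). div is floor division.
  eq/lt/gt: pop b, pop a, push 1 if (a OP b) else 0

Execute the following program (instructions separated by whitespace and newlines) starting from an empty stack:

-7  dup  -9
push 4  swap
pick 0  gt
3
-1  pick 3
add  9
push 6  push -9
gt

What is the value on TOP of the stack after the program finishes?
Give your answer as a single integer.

Answer: 1

Derivation:
After 'push -7': [-7]
After 'dup': [-7, -7]
After 'push -9': [-7, -7, -9]
After 'push 4': [-7, -7, -9, 4]
After 'swap': [-7, -7, 4, -9]
After 'pick 0': [-7, -7, 4, -9, -9]
After 'gt': [-7, -7, 4, 0]
After 'push 3': [-7, -7, 4, 0, 3]
After 'push -1': [-7, -7, 4, 0, 3, -1]
After 'pick 3': [-7, -7, 4, 0, 3, -1, 4]
After 'add': [-7, -7, 4, 0, 3, 3]
After 'push 9': [-7, -7, 4, 0, 3, 3, 9]
After 'push 6': [-7, -7, 4, 0, 3, 3, 9, 6]
After 'push -9': [-7, -7, 4, 0, 3, 3, 9, 6, -9]
After 'gt': [-7, -7, 4, 0, 3, 3, 9, 1]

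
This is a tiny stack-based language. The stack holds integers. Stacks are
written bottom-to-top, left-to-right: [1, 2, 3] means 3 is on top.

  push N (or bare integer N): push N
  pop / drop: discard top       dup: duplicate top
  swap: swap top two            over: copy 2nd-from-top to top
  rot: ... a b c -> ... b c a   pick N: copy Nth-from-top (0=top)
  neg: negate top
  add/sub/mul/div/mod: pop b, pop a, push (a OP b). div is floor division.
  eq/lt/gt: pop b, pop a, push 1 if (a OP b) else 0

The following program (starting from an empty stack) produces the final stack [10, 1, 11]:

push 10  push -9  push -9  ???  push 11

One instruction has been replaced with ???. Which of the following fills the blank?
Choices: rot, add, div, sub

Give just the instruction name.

Answer: div

Derivation:
Stack before ???: [10, -9, -9]
Stack after ???:  [10, 1]
Checking each choice:
  rot: produces [-9, -9, 10, 11]
  add: produces [10, -18, 11]
  div: MATCH
  sub: produces [10, 0, 11]


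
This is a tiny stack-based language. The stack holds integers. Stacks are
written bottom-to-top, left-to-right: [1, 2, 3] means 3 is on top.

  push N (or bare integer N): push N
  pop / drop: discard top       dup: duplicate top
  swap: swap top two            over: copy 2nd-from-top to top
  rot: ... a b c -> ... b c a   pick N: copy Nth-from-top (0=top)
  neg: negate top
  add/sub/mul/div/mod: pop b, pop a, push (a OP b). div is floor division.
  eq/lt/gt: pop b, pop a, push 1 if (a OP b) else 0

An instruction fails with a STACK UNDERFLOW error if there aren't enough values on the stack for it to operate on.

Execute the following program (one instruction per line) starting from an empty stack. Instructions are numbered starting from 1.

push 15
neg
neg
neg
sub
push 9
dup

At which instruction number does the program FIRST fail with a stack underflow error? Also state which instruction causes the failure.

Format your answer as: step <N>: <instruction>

Step 1 ('push 15'): stack = [15], depth = 1
Step 2 ('neg'): stack = [-15], depth = 1
Step 3 ('neg'): stack = [15], depth = 1
Step 4 ('neg'): stack = [-15], depth = 1
Step 5 ('sub'): needs 2 value(s) but depth is 1 — STACK UNDERFLOW

Answer: step 5: sub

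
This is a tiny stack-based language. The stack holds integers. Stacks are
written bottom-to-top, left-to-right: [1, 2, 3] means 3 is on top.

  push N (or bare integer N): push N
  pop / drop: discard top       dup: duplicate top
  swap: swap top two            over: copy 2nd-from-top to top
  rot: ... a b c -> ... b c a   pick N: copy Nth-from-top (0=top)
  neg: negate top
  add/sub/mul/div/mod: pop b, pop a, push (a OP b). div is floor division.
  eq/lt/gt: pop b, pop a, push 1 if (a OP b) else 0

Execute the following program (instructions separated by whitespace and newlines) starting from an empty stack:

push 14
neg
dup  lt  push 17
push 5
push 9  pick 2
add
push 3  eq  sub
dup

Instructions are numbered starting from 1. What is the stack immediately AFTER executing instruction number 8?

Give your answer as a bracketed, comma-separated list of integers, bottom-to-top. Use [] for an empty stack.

Answer: [0, 17, 5, 9, 17]

Derivation:
Step 1 ('push 14'): [14]
Step 2 ('neg'): [-14]
Step 3 ('dup'): [-14, -14]
Step 4 ('lt'): [0]
Step 5 ('push 17'): [0, 17]
Step 6 ('push 5'): [0, 17, 5]
Step 7 ('push 9'): [0, 17, 5, 9]
Step 8 ('pick 2'): [0, 17, 5, 9, 17]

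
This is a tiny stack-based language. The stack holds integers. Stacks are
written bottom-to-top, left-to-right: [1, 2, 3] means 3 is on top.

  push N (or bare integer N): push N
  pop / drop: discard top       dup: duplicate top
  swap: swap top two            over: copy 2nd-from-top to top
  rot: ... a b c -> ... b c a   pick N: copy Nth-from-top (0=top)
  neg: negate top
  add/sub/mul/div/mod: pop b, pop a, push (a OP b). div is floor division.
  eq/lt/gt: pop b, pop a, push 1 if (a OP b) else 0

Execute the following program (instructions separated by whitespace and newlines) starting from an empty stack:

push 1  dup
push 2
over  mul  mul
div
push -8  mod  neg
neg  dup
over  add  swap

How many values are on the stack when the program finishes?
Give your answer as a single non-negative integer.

Answer: 2

Derivation:
After 'push 1': stack = [1] (depth 1)
After 'dup': stack = [1, 1] (depth 2)
After 'push 2': stack = [1, 1, 2] (depth 3)
After 'over': stack = [1, 1, 2, 1] (depth 4)
After 'mul': stack = [1, 1, 2] (depth 3)
After 'mul': stack = [1, 2] (depth 2)
After 'div': stack = [0] (depth 1)
After 'push -8': stack = [0, -8] (depth 2)
After 'mod': stack = [0] (depth 1)
After 'neg': stack = [0] (depth 1)
After 'neg': stack = [0] (depth 1)
After 'dup': stack = [0, 0] (depth 2)
After 'over': stack = [0, 0, 0] (depth 3)
After 'add': stack = [0, 0] (depth 2)
After 'swap': stack = [0, 0] (depth 2)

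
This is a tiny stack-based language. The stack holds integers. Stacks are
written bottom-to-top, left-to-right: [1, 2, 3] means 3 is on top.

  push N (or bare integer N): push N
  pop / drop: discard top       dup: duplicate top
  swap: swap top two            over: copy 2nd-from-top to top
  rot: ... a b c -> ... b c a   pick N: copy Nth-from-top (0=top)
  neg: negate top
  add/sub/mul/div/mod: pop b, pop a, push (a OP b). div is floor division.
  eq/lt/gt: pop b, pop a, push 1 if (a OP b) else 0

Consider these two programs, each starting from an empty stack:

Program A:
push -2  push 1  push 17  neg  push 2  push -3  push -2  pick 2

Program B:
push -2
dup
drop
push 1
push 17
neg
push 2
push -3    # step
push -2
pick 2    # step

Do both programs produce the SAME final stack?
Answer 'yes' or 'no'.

Program A trace:
  After 'push -2': [-2]
  After 'push 1': [-2, 1]
  After 'push 17': [-2, 1, 17]
  After 'neg': [-2, 1, -17]
  After 'push 2': [-2, 1, -17, 2]
  After 'push -3': [-2, 1, -17, 2, -3]
  After 'push -2': [-2, 1, -17, 2, -3, -2]
  After 'pick 2': [-2, 1, -17, 2, -3, -2, 2]
Program A final stack: [-2, 1, -17, 2, -3, -2, 2]

Program B trace:
  After 'push -2': [-2]
  After 'dup': [-2, -2]
  After 'drop': [-2]
  After 'push 1': [-2, 1]
  After 'push 17': [-2, 1, 17]
  After 'neg': [-2, 1, -17]
  After 'push 2': [-2, 1, -17, 2]
  After 'push -3': [-2, 1, -17, 2, -3]
  After 'push -2': [-2, 1, -17, 2, -3, -2]
  After 'pick 2': [-2, 1, -17, 2, -3, -2, 2]
Program B final stack: [-2, 1, -17, 2, -3, -2, 2]
Same: yes

Answer: yes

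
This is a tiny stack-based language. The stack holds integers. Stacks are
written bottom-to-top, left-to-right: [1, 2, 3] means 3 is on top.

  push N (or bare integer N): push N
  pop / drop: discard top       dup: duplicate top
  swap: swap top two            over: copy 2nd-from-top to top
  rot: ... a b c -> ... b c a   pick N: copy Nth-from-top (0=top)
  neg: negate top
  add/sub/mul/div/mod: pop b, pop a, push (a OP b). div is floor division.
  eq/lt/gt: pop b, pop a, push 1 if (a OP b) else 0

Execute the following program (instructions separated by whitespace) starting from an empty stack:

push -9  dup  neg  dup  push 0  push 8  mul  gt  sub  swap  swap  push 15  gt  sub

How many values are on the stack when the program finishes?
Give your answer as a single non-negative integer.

After 'push -9': stack = [-9] (depth 1)
After 'dup': stack = [-9, -9] (depth 2)
After 'neg': stack = [-9, 9] (depth 2)
After 'dup': stack = [-9, 9, 9] (depth 3)
After 'push 0': stack = [-9, 9, 9, 0] (depth 4)
After 'push 8': stack = [-9, 9, 9, 0, 8] (depth 5)
After 'mul': stack = [-9, 9, 9, 0] (depth 4)
After 'gt': stack = [-9, 9, 1] (depth 3)
After 'sub': stack = [-9, 8] (depth 2)
After 'swap': stack = [8, -9] (depth 2)
After 'swap': stack = [-9, 8] (depth 2)
After 'push 15': stack = [-9, 8, 15] (depth 3)
After 'gt': stack = [-9, 0] (depth 2)
After 'sub': stack = [-9] (depth 1)

Answer: 1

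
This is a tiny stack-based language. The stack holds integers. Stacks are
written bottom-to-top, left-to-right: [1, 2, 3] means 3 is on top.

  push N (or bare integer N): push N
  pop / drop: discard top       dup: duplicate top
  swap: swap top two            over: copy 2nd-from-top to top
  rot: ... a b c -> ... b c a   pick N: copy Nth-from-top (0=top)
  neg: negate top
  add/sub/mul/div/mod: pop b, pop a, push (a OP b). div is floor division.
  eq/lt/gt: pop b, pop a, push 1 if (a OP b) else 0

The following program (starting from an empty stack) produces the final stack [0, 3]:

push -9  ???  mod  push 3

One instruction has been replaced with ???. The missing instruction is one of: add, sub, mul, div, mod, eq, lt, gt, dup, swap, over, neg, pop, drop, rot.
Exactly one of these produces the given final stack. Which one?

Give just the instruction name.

Stack before ???: [-9]
Stack after ???:  [-9, -9]
The instruction that transforms [-9] -> [-9, -9] is: dup

Answer: dup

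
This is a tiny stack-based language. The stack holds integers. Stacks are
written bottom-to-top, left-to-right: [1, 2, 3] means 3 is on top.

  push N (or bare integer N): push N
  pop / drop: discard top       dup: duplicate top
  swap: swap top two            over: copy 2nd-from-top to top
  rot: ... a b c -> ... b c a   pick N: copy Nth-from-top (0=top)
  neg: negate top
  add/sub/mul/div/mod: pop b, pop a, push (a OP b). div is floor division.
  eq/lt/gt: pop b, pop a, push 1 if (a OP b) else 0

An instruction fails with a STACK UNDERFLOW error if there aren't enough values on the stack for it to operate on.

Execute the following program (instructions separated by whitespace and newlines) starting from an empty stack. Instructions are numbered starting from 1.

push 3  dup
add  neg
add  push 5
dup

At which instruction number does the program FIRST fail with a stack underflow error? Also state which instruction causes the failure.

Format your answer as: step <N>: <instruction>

Answer: step 5: add

Derivation:
Step 1 ('push 3'): stack = [3], depth = 1
Step 2 ('dup'): stack = [3, 3], depth = 2
Step 3 ('add'): stack = [6], depth = 1
Step 4 ('neg'): stack = [-6], depth = 1
Step 5 ('add'): needs 2 value(s) but depth is 1 — STACK UNDERFLOW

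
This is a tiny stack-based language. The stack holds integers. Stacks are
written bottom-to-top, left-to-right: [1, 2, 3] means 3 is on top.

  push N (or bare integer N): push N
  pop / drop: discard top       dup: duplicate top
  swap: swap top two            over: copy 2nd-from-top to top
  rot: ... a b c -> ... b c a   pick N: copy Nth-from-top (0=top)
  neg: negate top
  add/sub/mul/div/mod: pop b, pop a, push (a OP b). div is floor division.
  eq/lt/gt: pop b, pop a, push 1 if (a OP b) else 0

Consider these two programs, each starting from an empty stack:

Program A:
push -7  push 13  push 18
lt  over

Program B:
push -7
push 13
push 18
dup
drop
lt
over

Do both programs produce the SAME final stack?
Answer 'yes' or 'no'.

Program A trace:
  After 'push -7': [-7]
  After 'push 13': [-7, 13]
  After 'push 18': [-7, 13, 18]
  After 'lt': [-7, 1]
  After 'over': [-7, 1, -7]
Program A final stack: [-7, 1, -7]

Program B trace:
  After 'push -7': [-7]
  After 'push 13': [-7, 13]
  After 'push 18': [-7, 13, 18]
  After 'dup': [-7, 13, 18, 18]
  After 'drop': [-7, 13, 18]
  After 'lt': [-7, 1]
  After 'over': [-7, 1, -7]
Program B final stack: [-7, 1, -7]
Same: yes

Answer: yes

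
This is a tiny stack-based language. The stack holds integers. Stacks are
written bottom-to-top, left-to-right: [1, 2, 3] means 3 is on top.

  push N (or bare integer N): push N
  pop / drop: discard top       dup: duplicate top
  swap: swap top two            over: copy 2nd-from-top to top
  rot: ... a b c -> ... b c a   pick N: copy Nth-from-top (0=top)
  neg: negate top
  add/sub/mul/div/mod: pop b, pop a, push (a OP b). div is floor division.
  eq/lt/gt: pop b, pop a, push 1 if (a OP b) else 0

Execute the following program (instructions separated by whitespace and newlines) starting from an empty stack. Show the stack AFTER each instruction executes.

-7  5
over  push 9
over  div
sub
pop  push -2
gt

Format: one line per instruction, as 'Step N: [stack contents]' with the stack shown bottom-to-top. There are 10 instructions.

Step 1: [-7]
Step 2: [-7, 5]
Step 3: [-7, 5, -7]
Step 4: [-7, 5, -7, 9]
Step 5: [-7, 5, -7, 9, -7]
Step 6: [-7, 5, -7, -2]
Step 7: [-7, 5, -5]
Step 8: [-7, 5]
Step 9: [-7, 5, -2]
Step 10: [-7, 1]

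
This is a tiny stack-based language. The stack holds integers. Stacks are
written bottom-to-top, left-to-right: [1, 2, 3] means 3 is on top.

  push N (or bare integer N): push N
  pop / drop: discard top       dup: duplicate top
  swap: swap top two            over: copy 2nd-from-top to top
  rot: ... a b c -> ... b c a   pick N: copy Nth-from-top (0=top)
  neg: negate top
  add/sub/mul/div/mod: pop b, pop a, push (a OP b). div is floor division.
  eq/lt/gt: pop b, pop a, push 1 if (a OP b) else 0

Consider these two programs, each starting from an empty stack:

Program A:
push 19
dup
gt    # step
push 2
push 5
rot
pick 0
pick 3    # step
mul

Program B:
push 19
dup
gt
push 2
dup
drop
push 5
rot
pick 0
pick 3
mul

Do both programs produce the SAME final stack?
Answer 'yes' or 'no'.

Program A trace:
  After 'push 19': [19]
  After 'dup': [19, 19]
  After 'gt': [0]
  After 'push 2': [0, 2]
  After 'push 5': [0, 2, 5]
  After 'rot': [2, 5, 0]
  After 'pick 0': [2, 5, 0, 0]
  After 'pick 3': [2, 5, 0, 0, 2]
  After 'mul': [2, 5, 0, 0]
Program A final stack: [2, 5, 0, 0]

Program B trace:
  After 'push 19': [19]
  After 'dup': [19, 19]
  After 'gt': [0]
  After 'push 2': [0, 2]
  After 'dup': [0, 2, 2]
  After 'drop': [0, 2]
  After 'push 5': [0, 2, 5]
  After 'rot': [2, 5, 0]
  After 'pick 0': [2, 5, 0, 0]
  After 'pick 3': [2, 5, 0, 0, 2]
  After 'mul': [2, 5, 0, 0]
Program B final stack: [2, 5, 0, 0]
Same: yes

Answer: yes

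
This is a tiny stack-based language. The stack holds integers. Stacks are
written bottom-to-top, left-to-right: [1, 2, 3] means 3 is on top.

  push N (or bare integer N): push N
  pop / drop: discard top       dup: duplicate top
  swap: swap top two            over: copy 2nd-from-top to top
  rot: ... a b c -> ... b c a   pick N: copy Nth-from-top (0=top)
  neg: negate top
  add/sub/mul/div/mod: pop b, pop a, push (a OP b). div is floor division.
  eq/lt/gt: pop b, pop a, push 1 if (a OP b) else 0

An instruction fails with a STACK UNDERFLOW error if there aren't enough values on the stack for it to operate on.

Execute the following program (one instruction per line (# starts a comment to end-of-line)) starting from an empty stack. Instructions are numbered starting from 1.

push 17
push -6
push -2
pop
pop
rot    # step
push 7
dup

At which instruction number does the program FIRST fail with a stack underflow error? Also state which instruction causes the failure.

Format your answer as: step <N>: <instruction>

Step 1 ('push 17'): stack = [17], depth = 1
Step 2 ('push -6'): stack = [17, -6], depth = 2
Step 3 ('push -2'): stack = [17, -6, -2], depth = 3
Step 4 ('pop'): stack = [17, -6], depth = 2
Step 5 ('pop'): stack = [17], depth = 1
Step 6 ('rot'): needs 3 value(s) but depth is 1 — STACK UNDERFLOW

Answer: step 6: rot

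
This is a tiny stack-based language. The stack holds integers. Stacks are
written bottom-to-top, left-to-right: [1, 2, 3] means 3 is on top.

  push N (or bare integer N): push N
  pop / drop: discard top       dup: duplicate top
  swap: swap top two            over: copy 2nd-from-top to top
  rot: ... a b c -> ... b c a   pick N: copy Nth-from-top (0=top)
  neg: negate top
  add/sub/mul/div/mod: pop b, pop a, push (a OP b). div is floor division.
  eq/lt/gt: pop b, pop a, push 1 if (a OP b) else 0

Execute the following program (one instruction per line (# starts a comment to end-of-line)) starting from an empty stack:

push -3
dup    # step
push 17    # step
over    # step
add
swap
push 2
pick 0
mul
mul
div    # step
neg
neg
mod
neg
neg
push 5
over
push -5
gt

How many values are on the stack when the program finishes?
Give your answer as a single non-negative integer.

Answer: 3

Derivation:
After 'push -3': stack = [-3] (depth 1)
After 'dup': stack = [-3, -3] (depth 2)
After 'push 17': stack = [-3, -3, 17] (depth 3)
After 'over': stack = [-3, -3, 17, -3] (depth 4)
After 'add': stack = [-3, -3, 14] (depth 3)
After 'swap': stack = [-3, 14, -3] (depth 3)
After 'push 2': stack = [-3, 14, -3, 2] (depth 4)
After 'pick 0': stack = [-3, 14, -3, 2, 2] (depth 5)
After 'mul': stack = [-3, 14, -3, 4] (depth 4)
After 'mul': stack = [-3, 14, -12] (depth 3)
After 'div': stack = [-3, -2] (depth 2)
After 'neg': stack = [-3, 2] (depth 2)
After 'neg': stack = [-3, -2] (depth 2)
After 'mod': stack = [-1] (depth 1)
After 'neg': stack = [1] (depth 1)
After 'neg': stack = [-1] (depth 1)
After 'push 5': stack = [-1, 5] (depth 2)
After 'over': stack = [-1, 5, -1] (depth 3)
After 'push -5': stack = [-1, 5, -1, -5] (depth 4)
After 'gt': stack = [-1, 5, 1] (depth 3)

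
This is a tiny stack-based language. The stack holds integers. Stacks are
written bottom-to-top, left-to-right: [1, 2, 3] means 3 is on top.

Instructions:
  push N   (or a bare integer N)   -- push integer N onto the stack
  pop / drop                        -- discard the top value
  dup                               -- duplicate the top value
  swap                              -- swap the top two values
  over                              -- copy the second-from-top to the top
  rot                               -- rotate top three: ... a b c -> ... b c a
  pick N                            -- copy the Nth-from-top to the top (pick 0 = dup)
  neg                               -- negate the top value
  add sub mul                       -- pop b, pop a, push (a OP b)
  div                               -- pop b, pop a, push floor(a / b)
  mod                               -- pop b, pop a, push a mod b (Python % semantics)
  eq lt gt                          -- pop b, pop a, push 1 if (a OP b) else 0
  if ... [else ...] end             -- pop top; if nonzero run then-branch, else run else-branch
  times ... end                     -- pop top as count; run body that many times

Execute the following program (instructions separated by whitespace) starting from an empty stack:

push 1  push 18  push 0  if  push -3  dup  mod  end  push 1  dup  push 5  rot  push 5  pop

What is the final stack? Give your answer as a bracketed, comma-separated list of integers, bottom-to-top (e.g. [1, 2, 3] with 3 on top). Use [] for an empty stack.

Answer: [1, 18, 1, 5, 1]

Derivation:
After 'push 1': [1]
After 'push 18': [1, 18]
After 'push 0': [1, 18, 0]
After 'if': [1, 18]
After 'push 1': [1, 18, 1]
After 'dup': [1, 18, 1, 1]
After 'push 5': [1, 18, 1, 1, 5]
After 'rot': [1, 18, 1, 5, 1]
After 'push 5': [1, 18, 1, 5, 1, 5]
After 'pop': [1, 18, 1, 5, 1]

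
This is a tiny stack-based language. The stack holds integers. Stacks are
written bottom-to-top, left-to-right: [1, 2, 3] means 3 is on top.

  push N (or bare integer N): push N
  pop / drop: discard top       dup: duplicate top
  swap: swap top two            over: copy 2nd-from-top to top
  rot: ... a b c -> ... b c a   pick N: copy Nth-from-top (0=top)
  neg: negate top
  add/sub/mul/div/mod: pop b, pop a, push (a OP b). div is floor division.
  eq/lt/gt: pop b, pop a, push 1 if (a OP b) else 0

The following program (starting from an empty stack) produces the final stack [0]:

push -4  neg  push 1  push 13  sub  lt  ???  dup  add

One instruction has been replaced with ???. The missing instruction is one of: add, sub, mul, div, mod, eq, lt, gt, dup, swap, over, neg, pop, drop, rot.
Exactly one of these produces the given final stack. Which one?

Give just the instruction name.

Stack before ???: [0]
Stack after ???:  [0]
The instruction that transforms [0] -> [0] is: neg

Answer: neg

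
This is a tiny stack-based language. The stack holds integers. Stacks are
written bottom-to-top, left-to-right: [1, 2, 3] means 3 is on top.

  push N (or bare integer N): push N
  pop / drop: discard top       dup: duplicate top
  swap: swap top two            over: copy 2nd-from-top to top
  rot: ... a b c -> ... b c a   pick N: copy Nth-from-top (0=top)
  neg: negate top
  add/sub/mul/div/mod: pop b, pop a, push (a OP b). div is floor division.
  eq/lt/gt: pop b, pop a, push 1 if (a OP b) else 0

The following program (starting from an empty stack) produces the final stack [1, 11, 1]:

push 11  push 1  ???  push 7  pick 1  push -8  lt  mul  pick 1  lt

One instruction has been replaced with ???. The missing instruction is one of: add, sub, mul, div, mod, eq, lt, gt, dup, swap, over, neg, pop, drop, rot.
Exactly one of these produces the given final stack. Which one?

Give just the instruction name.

Stack before ???: [11, 1]
Stack after ???:  [1, 11]
The instruction that transforms [11, 1] -> [1, 11] is: swap

Answer: swap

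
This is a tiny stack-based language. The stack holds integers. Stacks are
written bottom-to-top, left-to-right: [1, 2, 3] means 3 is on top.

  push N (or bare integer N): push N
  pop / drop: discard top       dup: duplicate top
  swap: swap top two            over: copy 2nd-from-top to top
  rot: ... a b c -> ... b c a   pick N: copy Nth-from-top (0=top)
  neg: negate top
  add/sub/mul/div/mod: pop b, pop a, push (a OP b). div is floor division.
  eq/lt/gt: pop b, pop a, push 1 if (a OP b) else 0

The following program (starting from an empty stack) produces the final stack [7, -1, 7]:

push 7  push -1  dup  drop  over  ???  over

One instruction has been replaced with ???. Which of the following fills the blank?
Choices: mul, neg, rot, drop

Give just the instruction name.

Stack before ???: [7, -1, 7]
Stack after ???:  [7, -1]
Checking each choice:
  mul: produces [7, -7, 7]
  neg: produces [7, -1, -7, -1]
  rot: produces [-1, 7, 7, 7]
  drop: MATCH


Answer: drop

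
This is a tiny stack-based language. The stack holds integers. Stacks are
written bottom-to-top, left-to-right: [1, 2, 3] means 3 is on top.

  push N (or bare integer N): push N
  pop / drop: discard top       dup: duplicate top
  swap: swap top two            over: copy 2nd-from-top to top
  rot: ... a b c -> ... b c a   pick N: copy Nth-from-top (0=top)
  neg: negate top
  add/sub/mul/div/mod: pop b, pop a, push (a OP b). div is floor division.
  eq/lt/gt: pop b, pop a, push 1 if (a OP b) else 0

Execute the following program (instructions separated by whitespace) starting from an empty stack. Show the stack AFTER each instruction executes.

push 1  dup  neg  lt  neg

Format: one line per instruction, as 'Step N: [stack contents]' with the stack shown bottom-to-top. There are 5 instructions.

Step 1: [1]
Step 2: [1, 1]
Step 3: [1, -1]
Step 4: [0]
Step 5: [0]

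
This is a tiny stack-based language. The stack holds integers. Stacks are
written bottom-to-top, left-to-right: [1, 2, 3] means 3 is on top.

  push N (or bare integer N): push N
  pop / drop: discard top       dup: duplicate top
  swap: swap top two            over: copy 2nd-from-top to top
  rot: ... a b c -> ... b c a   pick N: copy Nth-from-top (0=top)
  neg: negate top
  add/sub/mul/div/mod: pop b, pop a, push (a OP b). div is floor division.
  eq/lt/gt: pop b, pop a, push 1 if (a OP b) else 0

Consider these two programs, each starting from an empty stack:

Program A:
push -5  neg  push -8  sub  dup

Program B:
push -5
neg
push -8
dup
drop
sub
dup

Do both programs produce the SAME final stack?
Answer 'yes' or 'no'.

Answer: yes

Derivation:
Program A trace:
  After 'push -5': [-5]
  After 'neg': [5]
  After 'push -8': [5, -8]
  After 'sub': [13]
  After 'dup': [13, 13]
Program A final stack: [13, 13]

Program B trace:
  After 'push -5': [-5]
  After 'neg': [5]
  After 'push -8': [5, -8]
  After 'dup': [5, -8, -8]
  After 'drop': [5, -8]
  After 'sub': [13]
  After 'dup': [13, 13]
Program B final stack: [13, 13]
Same: yes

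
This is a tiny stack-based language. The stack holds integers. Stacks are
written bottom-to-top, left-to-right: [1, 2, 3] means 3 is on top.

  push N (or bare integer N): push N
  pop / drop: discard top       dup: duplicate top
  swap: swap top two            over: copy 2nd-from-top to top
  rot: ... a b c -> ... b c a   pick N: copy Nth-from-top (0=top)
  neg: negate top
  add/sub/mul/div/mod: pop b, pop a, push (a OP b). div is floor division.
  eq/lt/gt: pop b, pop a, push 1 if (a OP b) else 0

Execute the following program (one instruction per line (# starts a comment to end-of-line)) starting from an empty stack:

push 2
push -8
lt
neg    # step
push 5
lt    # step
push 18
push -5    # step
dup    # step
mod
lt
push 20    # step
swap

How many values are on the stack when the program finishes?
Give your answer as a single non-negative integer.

Answer: 3

Derivation:
After 'push 2': stack = [2] (depth 1)
After 'push -8': stack = [2, -8] (depth 2)
After 'lt': stack = [0] (depth 1)
After 'neg': stack = [0] (depth 1)
After 'push 5': stack = [0, 5] (depth 2)
After 'lt': stack = [1] (depth 1)
After 'push 18': stack = [1, 18] (depth 2)
After 'push -5': stack = [1, 18, -5] (depth 3)
After 'dup': stack = [1, 18, -5, -5] (depth 4)
After 'mod': stack = [1, 18, 0] (depth 3)
After 'lt': stack = [1, 0] (depth 2)
After 'push 20': stack = [1, 0, 20] (depth 3)
After 'swap': stack = [1, 20, 0] (depth 3)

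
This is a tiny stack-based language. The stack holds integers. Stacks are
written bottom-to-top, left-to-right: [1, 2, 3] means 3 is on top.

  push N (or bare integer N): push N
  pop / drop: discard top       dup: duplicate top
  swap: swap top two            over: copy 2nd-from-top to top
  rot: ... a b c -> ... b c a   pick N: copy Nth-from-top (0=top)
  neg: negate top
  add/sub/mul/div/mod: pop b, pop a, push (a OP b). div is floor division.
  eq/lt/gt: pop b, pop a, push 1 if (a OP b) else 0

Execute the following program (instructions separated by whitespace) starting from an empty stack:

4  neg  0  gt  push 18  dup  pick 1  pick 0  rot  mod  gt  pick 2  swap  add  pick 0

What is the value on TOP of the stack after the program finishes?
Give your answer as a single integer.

Answer: 1

Derivation:
After 'push 4': [4]
After 'neg': [-4]
After 'push 0': [-4, 0]
After 'gt': [0]
After 'push 18': [0, 18]
After 'dup': [0, 18, 18]
After 'pick 1': [0, 18, 18, 18]
After 'pick 0': [0, 18, 18, 18, 18]
After 'rot': [0, 18, 18, 18, 18]
After 'mod': [0, 18, 18, 0]
After 'gt': [0, 18, 1]
After 'pick 2': [0, 18, 1, 0]
After 'swap': [0, 18, 0, 1]
After 'add': [0, 18, 1]
After 'pick 0': [0, 18, 1, 1]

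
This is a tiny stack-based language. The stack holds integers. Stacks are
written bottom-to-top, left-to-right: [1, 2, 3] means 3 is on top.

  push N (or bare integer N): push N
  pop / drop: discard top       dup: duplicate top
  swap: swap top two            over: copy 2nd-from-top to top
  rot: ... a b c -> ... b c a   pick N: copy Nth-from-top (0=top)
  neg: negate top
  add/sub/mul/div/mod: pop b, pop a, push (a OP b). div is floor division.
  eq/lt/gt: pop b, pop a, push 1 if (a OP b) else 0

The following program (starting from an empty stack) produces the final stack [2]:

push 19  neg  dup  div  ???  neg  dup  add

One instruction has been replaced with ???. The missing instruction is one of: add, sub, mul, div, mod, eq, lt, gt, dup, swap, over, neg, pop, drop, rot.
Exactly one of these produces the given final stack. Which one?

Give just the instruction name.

Answer: neg

Derivation:
Stack before ???: [1]
Stack after ???:  [-1]
The instruction that transforms [1] -> [-1] is: neg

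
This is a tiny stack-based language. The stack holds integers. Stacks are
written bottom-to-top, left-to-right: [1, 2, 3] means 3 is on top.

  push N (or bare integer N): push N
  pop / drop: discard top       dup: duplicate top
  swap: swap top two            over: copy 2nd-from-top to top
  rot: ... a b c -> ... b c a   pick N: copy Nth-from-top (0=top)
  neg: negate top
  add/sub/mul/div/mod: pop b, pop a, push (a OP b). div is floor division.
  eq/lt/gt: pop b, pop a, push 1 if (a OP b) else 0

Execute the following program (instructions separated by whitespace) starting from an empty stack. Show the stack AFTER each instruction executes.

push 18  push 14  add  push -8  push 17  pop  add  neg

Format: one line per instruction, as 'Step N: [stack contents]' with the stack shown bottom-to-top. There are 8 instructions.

Step 1: [18]
Step 2: [18, 14]
Step 3: [32]
Step 4: [32, -8]
Step 5: [32, -8, 17]
Step 6: [32, -8]
Step 7: [24]
Step 8: [-24]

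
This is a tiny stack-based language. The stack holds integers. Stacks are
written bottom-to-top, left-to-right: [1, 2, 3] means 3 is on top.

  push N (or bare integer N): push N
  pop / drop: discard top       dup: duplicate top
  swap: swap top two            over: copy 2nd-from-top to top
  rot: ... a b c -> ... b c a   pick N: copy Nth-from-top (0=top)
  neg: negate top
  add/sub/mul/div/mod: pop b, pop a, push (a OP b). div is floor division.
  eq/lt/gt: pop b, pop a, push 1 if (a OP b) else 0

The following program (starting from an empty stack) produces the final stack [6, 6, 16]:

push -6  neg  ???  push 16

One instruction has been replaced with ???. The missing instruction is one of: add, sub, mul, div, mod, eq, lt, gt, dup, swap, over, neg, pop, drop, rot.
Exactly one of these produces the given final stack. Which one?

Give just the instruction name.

Answer: dup

Derivation:
Stack before ???: [6]
Stack after ???:  [6, 6]
The instruction that transforms [6] -> [6, 6] is: dup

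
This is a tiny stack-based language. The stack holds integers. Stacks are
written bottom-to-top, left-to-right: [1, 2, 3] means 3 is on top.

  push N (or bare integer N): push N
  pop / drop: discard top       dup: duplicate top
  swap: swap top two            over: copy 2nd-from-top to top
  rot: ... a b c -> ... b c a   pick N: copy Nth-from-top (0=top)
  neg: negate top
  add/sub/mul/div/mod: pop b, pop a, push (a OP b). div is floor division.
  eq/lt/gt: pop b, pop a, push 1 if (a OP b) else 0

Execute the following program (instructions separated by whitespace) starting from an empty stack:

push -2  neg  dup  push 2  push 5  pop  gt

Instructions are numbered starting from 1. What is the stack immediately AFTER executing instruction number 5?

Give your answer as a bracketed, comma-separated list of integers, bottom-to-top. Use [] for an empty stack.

Step 1 ('push -2'): [-2]
Step 2 ('neg'): [2]
Step 3 ('dup'): [2, 2]
Step 4 ('push 2'): [2, 2, 2]
Step 5 ('push 5'): [2, 2, 2, 5]

Answer: [2, 2, 2, 5]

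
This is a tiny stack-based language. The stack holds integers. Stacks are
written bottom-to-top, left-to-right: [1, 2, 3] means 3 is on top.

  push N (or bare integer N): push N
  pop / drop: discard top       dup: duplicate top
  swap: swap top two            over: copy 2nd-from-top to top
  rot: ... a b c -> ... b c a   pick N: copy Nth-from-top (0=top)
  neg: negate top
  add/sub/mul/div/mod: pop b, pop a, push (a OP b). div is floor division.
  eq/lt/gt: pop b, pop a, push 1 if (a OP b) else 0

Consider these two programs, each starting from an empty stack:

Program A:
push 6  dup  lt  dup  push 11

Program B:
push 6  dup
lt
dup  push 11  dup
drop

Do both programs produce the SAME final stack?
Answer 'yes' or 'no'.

Answer: yes

Derivation:
Program A trace:
  After 'push 6': [6]
  After 'dup': [6, 6]
  After 'lt': [0]
  After 'dup': [0, 0]
  After 'push 11': [0, 0, 11]
Program A final stack: [0, 0, 11]

Program B trace:
  After 'push 6': [6]
  After 'dup': [6, 6]
  After 'lt': [0]
  After 'dup': [0, 0]
  After 'push 11': [0, 0, 11]
  After 'dup': [0, 0, 11, 11]
  After 'drop': [0, 0, 11]
Program B final stack: [0, 0, 11]
Same: yes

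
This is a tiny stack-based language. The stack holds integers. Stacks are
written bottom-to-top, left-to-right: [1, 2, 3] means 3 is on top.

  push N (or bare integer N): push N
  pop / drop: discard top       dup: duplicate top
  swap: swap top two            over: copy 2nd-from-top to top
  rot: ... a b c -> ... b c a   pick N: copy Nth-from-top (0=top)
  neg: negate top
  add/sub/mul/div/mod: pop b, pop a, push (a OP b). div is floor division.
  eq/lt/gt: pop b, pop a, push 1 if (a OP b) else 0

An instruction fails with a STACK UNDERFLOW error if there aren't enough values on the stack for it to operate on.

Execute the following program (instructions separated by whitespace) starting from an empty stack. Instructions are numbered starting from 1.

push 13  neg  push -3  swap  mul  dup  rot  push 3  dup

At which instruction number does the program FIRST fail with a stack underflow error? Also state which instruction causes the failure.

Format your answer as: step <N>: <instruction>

Answer: step 7: rot

Derivation:
Step 1 ('push 13'): stack = [13], depth = 1
Step 2 ('neg'): stack = [-13], depth = 1
Step 3 ('push -3'): stack = [-13, -3], depth = 2
Step 4 ('swap'): stack = [-3, -13], depth = 2
Step 5 ('mul'): stack = [39], depth = 1
Step 6 ('dup'): stack = [39, 39], depth = 2
Step 7 ('rot'): needs 3 value(s) but depth is 2 — STACK UNDERFLOW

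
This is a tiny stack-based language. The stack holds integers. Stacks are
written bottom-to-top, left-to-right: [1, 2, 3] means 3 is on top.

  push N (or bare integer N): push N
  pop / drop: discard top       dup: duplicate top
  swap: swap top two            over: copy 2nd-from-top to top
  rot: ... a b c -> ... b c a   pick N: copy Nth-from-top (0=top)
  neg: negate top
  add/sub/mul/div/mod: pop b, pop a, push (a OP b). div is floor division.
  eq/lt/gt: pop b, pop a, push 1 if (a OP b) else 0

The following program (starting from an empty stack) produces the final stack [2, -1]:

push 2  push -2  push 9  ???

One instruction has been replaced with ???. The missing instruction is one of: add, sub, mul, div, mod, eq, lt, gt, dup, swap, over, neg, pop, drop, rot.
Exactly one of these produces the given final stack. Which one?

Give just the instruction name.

Answer: div

Derivation:
Stack before ???: [2, -2, 9]
Stack after ???:  [2, -1]
The instruction that transforms [2, -2, 9] -> [2, -1] is: div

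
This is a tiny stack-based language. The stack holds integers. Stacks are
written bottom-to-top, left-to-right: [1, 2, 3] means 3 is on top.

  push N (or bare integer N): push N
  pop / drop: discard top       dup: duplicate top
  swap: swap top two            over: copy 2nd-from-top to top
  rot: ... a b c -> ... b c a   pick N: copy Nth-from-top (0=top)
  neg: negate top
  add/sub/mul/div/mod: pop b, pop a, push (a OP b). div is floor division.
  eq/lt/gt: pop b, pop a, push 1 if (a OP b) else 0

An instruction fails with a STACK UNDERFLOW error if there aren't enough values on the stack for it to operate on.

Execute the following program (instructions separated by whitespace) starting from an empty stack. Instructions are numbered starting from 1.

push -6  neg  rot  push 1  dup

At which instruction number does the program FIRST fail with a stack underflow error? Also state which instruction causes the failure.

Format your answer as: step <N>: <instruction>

Answer: step 3: rot

Derivation:
Step 1 ('push -6'): stack = [-6], depth = 1
Step 2 ('neg'): stack = [6], depth = 1
Step 3 ('rot'): needs 3 value(s) but depth is 1 — STACK UNDERFLOW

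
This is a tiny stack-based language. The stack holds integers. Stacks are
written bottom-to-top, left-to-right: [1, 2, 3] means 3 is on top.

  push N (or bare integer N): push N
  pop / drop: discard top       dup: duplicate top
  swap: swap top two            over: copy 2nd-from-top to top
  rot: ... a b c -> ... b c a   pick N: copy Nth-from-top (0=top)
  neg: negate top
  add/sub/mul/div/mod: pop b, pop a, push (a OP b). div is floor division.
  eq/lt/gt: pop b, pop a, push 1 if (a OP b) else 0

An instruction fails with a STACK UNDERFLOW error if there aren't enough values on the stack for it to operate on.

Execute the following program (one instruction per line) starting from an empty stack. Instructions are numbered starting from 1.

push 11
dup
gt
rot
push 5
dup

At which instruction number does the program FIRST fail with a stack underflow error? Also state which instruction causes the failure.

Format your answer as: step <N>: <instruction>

Step 1 ('push 11'): stack = [11], depth = 1
Step 2 ('dup'): stack = [11, 11], depth = 2
Step 3 ('gt'): stack = [0], depth = 1
Step 4 ('rot'): needs 3 value(s) but depth is 1 — STACK UNDERFLOW

Answer: step 4: rot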